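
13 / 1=13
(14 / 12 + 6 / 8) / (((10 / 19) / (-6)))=-437 / 20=-21.85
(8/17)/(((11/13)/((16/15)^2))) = 26624/42075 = 0.63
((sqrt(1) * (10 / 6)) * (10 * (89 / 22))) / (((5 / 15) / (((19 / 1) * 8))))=338200 / 11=30745.45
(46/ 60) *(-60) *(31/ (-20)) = 713/ 10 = 71.30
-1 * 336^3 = -37933056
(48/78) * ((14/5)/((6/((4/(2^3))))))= 28/195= 0.14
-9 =-9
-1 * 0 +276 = 276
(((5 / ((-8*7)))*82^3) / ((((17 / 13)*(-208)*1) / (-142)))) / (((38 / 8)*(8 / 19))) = -24466955 / 1904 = -12850.29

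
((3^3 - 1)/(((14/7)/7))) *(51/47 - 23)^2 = 96541900/2209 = 43703.89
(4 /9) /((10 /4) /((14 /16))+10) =14 /405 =0.03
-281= -281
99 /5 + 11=154 /5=30.80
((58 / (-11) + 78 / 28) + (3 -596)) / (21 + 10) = -19.21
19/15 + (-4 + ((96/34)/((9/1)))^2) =-34267/13005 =-2.63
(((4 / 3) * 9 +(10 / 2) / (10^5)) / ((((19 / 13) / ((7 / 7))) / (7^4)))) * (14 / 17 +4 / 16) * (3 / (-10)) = -1640562115647 / 258400000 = -6348.92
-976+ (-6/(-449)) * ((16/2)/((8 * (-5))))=-2191126/2245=-976.00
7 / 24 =0.29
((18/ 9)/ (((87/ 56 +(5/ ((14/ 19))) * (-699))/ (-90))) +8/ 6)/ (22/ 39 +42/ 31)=0.71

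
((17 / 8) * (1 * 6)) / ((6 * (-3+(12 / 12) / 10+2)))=-85 / 36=-2.36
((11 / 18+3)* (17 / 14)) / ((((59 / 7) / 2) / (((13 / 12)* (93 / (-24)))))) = -445315 / 101952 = -4.37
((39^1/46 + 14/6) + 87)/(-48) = -12445/6624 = -1.88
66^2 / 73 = 4356 / 73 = 59.67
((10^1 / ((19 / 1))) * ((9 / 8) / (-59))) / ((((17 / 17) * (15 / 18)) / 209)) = -297 / 118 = -2.52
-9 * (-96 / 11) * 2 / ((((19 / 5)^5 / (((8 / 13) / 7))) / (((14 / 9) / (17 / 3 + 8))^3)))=627200000 / 24403696342597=0.00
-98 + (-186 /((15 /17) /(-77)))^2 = 6586618514 /25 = 263464740.56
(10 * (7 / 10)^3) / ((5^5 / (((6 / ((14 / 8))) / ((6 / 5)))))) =49 / 15625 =0.00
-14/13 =-1.08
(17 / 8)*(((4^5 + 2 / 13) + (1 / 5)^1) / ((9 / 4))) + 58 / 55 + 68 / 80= 4990213 / 5148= 969.35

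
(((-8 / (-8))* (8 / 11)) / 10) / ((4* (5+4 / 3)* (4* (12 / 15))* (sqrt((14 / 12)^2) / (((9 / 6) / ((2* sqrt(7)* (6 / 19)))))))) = 9* sqrt(7) / 34496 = 0.00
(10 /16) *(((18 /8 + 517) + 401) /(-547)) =-18405 /17504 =-1.05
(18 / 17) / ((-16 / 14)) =-63 / 68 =-0.93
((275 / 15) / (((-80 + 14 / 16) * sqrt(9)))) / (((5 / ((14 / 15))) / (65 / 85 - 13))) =256256 / 1452735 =0.18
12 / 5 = 2.40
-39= -39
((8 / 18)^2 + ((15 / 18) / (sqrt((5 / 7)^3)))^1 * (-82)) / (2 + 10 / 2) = 16 / 567 -41 * sqrt(35) / 15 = -16.14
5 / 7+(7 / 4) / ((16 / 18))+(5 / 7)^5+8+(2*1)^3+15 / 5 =11761657 / 537824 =21.87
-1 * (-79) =79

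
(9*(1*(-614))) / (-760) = 2763 / 380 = 7.27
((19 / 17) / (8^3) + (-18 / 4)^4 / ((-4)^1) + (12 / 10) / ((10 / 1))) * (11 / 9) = -245088943 / 1958400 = -125.15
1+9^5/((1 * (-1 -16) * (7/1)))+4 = -58454/119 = -491.21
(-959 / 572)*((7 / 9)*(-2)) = 6713 / 2574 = 2.61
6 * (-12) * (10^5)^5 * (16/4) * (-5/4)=3600000000000000000000000000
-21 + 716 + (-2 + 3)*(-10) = 685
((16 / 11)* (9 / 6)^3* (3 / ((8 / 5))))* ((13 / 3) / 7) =1755 / 308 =5.70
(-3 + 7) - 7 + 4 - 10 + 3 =-6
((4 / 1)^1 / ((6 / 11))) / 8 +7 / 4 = 8 / 3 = 2.67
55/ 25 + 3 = 26/ 5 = 5.20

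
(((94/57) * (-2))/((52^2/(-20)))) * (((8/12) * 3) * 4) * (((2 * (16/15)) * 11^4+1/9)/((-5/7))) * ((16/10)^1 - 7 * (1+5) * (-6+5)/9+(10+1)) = -958140433208/6502275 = -147354.65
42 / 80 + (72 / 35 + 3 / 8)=207 / 70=2.96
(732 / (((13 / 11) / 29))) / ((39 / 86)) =6693896 / 169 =39608.85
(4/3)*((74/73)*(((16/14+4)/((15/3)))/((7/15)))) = 2.98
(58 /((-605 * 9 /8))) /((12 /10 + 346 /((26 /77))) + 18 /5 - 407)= -3016 /22031559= -0.00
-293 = -293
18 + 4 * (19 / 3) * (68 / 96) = 647 / 18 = 35.94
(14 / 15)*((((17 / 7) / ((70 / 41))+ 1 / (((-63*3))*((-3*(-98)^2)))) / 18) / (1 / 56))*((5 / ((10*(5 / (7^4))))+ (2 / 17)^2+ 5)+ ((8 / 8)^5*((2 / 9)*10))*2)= 251393655961577 / 243889592625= 1030.77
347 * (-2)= -694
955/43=22.21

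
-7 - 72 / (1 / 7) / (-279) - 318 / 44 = -8471 / 682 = -12.42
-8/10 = -4/5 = -0.80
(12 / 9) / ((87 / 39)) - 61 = -5255 / 87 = -60.40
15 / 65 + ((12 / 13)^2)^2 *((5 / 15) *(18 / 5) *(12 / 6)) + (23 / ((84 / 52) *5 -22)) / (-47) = 2439860704 / 1214842135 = 2.01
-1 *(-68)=68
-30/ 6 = -5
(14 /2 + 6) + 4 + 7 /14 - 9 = 17 /2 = 8.50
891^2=793881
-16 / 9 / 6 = -8 / 27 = -0.30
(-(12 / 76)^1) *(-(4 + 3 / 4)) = 3 / 4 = 0.75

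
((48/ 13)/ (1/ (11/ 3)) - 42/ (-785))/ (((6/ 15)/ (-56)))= -3883768/ 2041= -1902.88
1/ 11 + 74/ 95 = 909/ 1045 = 0.87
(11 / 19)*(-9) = -99 / 19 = -5.21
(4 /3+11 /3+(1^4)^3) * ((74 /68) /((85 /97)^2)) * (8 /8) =1044399 /122825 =8.50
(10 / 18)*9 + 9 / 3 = 8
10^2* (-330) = -33000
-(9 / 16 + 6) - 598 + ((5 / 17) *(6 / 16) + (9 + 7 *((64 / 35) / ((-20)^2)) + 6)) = -20040287 / 34000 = -589.42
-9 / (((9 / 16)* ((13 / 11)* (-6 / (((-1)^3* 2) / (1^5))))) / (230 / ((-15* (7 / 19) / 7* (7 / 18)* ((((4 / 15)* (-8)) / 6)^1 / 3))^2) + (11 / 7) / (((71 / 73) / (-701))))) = -211341720623 / 271362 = -778818.41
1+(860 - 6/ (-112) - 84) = 43515/ 56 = 777.05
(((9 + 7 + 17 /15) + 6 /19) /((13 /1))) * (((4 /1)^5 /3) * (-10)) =-10184704 /2223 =-4581.51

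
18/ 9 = 2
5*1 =5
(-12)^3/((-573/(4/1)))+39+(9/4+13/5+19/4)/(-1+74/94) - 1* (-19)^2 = -1695398/4775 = -355.06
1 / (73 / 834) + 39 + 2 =3827 / 73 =52.42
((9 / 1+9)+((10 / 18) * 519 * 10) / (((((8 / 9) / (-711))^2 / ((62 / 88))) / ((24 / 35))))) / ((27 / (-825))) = -3049997824975 / 112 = -27232123437.28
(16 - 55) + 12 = -27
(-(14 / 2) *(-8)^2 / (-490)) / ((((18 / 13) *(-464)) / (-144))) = 208 / 1015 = 0.20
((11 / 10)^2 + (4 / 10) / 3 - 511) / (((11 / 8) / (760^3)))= -5369449077760 / 33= -162710578113.94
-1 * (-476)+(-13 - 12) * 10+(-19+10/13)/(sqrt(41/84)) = 226 - 474 * sqrt(861)/533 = 199.91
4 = 4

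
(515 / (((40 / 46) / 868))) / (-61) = -514073 / 61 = -8427.43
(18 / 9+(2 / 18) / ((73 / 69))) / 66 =461 / 14454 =0.03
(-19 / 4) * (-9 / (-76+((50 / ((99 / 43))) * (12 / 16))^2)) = 186219 / 824569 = 0.23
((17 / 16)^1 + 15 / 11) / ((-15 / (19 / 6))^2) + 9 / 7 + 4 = 53826229 / 9979200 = 5.39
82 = 82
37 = 37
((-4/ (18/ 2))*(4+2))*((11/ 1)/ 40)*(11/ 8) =-121/ 120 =-1.01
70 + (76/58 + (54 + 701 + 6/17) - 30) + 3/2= 786989/986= 798.16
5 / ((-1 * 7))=-5 / 7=-0.71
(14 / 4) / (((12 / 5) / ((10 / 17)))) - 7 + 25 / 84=-1391 / 238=-5.84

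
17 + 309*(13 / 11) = 4204 / 11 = 382.18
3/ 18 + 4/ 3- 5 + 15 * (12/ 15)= 17/ 2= 8.50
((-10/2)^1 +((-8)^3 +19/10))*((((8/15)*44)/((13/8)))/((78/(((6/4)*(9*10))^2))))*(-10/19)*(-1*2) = -5874612480/3211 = -1829527.40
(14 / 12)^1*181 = 1267 / 6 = 211.17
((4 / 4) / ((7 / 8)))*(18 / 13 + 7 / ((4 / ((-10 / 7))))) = -116 / 91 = -1.27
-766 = -766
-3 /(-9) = 1 /3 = 0.33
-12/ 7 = -1.71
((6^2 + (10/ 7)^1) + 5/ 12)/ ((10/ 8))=3179/ 105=30.28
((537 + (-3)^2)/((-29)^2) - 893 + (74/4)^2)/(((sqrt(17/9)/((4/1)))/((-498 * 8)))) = 22117642128 * sqrt(17)/14297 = 6378497.22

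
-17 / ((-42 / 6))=17 / 7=2.43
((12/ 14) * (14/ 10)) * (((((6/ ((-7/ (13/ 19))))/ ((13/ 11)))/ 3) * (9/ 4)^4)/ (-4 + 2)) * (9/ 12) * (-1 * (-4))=649539/ 85120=7.63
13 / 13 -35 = -34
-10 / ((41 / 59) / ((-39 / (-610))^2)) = -89739 / 1525610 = -0.06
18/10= 9/5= 1.80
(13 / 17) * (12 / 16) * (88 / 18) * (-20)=-2860 / 51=-56.08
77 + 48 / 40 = 391 / 5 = 78.20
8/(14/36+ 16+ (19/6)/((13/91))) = 72/347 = 0.21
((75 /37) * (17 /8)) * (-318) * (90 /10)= -1824525 /148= -12327.87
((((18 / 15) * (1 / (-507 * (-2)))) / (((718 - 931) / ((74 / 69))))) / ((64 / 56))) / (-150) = 259 / 7451379000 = 0.00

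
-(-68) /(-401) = -68 /401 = -0.17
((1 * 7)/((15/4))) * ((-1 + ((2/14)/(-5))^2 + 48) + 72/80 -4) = 81.95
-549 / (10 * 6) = -183 / 20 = -9.15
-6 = -6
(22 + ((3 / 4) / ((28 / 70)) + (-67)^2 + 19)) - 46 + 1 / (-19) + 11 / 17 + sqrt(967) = sqrt(967) + 11593037 / 2584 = 4517.57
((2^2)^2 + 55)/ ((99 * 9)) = 71/ 891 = 0.08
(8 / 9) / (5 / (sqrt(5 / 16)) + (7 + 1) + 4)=1 / 6 - sqrt(5) / 18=0.04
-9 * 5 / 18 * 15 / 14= -75 / 28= -2.68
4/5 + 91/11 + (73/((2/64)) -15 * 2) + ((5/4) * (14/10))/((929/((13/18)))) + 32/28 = 59646940819/25751880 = 2316.22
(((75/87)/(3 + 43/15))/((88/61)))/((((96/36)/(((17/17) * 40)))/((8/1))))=343125/28072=12.22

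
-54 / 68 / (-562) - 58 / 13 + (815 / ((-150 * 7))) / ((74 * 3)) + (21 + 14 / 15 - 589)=-827332562963 / 1447574310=-571.53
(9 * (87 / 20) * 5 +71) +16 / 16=1071 / 4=267.75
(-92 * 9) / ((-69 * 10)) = 6 / 5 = 1.20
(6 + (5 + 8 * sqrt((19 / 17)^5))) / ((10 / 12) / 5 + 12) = 17328 * sqrt(323) / 358649 + 66 / 73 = 1.77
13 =13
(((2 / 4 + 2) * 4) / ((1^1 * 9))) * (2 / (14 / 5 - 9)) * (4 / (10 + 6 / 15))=-500 / 3627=-0.14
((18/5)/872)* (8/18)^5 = 256/3575745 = 0.00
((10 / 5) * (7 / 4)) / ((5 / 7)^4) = 16807 / 1250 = 13.45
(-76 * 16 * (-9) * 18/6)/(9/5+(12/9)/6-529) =-738720/11857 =-62.30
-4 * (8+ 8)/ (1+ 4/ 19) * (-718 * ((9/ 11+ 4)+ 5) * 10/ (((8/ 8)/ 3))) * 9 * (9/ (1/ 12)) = 2749598576640/ 253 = 10867978563.79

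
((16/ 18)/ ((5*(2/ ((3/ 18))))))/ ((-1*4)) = -1/ 270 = -0.00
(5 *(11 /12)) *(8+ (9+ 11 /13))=3190 /39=81.79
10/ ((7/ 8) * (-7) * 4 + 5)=-20/ 39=-0.51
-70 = -70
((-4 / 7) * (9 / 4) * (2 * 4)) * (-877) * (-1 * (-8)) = 505152 / 7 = 72164.57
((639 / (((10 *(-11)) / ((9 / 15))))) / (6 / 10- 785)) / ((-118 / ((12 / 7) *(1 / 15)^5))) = -71 / 835202156250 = -0.00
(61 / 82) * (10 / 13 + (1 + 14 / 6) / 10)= 2623 / 3198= 0.82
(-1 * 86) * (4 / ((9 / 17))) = -5848 / 9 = -649.78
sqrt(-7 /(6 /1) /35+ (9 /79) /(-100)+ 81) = 9.00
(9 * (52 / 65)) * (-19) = -684 / 5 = -136.80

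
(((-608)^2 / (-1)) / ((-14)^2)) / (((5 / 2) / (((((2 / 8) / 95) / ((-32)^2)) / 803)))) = -0.00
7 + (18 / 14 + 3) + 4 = 107 / 7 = 15.29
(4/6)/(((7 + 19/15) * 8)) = 5/496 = 0.01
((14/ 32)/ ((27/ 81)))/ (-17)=-21/ 272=-0.08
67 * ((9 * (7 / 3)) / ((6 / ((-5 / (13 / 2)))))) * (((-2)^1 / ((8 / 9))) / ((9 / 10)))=11725 / 26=450.96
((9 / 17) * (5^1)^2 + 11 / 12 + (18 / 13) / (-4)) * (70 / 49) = 183065 / 9282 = 19.72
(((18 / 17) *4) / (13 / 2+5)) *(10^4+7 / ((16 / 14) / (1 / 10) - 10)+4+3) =313416 / 85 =3687.25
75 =75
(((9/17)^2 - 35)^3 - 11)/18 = -2325.79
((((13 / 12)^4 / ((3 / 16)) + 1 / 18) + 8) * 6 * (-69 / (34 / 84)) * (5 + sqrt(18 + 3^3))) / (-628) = 48204205 / 384336 + 9640841 * sqrt(5) / 128112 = 293.69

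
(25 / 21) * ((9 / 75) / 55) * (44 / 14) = 2 / 245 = 0.01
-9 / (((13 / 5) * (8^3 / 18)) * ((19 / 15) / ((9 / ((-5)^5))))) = 2187 / 7904000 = 0.00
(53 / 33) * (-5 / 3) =-265 / 99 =-2.68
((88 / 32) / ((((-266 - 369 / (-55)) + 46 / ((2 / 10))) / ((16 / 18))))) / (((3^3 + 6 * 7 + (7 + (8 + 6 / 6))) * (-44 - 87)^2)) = -242 / 4229894763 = -0.00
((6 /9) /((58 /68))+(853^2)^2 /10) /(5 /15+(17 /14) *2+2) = 322413647845289 /29000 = 11117711994.67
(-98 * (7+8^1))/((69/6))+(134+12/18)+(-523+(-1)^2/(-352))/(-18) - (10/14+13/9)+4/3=11925227/340032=35.07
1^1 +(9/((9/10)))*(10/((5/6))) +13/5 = 618/5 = 123.60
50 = 50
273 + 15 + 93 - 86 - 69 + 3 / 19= 4297 / 19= 226.16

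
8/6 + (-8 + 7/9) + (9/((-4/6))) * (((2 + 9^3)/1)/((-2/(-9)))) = -1598909/36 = -44414.14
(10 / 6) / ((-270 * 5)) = -1 / 810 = -0.00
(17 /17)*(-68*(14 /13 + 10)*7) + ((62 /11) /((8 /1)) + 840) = -2535053 /572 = -4431.91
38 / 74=19 / 37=0.51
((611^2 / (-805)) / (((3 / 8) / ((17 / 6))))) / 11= -25385828 / 79695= -318.54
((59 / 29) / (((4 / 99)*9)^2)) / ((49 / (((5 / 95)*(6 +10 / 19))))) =221309 / 2051924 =0.11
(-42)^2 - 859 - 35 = 870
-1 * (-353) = 353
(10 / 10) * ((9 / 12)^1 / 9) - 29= -347 / 12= -28.92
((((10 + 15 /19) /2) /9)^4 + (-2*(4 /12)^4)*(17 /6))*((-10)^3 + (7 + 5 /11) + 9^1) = -8752822011619 /150486350256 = -58.16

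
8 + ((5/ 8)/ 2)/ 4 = 517/ 64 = 8.08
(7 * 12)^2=7056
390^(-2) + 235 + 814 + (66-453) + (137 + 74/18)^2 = 28164221809/1368900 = 20574.35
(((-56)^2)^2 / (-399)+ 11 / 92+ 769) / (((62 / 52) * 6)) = -1627861469 / 487692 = -3337.89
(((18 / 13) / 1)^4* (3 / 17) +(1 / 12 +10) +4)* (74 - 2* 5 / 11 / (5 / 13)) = 16909473133 / 16022721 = 1055.34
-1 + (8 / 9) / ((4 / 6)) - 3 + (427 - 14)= 1231 / 3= 410.33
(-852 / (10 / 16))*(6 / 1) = -8179.20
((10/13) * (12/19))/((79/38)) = 240/1027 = 0.23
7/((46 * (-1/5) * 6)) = -35/276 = -0.13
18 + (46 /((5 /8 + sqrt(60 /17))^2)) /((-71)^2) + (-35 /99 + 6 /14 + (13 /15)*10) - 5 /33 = 216691583423807 /8148193684785 - 1601536*sqrt(255) /11757855245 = 26.59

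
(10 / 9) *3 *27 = 90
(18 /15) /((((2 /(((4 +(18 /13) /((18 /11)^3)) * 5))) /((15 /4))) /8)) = 90895 /234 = 388.44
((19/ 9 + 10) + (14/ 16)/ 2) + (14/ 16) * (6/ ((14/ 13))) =2509/ 144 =17.42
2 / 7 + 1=1.29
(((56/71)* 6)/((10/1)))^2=28224/126025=0.22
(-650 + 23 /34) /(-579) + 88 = 584815 /6562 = 89.12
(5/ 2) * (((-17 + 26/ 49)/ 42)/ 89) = -1345/ 122108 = -0.01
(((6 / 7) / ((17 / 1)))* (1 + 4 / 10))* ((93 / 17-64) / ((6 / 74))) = -14726 / 289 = -50.96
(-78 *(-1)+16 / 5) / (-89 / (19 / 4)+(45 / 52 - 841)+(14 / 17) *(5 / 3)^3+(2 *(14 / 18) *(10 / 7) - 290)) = -184117752 / 2591336275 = -0.07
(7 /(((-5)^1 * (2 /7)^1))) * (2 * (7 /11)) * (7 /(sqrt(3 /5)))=-2401 * sqrt(15) /165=-56.36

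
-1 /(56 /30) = -15 /28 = -0.54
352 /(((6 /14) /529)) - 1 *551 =1301803 /3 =433934.33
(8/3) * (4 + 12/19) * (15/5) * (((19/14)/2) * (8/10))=704/35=20.11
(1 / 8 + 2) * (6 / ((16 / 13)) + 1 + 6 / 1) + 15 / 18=5005 / 192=26.07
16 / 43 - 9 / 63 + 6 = 1875 / 301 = 6.23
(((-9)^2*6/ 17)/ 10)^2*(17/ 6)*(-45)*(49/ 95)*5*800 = -694416240/ 323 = -2149895.48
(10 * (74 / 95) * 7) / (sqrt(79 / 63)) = 3108 * sqrt(553) / 1501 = 48.69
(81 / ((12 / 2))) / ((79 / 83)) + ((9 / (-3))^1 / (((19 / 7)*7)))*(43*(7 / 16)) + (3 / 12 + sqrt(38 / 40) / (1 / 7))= 7*sqrt(95) / 10 + 275299 / 24016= 18.29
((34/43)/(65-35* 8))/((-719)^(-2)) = -17576674/9245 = -1901.21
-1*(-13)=13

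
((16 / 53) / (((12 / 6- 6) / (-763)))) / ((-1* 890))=-1526 / 23585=-0.06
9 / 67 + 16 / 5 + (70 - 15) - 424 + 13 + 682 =329.33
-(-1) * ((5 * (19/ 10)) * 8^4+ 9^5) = 97961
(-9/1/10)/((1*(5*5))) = -9/250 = -0.04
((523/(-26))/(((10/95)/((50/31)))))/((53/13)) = -248425/3286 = -75.60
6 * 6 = 36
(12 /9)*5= 20 /3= 6.67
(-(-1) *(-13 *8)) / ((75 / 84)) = -2912 / 25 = -116.48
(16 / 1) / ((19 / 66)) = 1056 / 19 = 55.58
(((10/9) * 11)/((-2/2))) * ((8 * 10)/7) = -8800/63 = -139.68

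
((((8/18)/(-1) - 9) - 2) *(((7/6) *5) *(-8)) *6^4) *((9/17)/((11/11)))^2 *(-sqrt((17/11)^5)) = -56064960 *sqrt(187)/1331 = -576015.63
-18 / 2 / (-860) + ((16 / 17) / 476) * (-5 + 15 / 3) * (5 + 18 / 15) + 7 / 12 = 0.59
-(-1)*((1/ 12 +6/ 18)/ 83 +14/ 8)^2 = 190969/ 62001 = 3.08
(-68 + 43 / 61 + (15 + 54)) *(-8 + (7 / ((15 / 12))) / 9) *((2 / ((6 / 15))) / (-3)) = 34528 / 1647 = 20.96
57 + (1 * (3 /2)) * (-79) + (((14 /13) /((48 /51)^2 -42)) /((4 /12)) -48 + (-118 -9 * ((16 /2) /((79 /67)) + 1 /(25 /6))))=-88715028731 /305070350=-290.80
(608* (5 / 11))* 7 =21280 / 11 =1934.55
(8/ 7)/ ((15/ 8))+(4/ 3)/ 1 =68/ 35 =1.94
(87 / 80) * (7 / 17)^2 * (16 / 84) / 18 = 203 / 104040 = 0.00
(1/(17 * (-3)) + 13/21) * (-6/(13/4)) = -1712/1547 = -1.11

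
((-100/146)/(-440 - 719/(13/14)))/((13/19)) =475/576189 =0.00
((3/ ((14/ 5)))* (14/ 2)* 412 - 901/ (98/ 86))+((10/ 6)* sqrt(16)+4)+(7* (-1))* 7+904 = 465254/ 147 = 3164.99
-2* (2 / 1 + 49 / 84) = -31 / 6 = -5.17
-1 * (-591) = 591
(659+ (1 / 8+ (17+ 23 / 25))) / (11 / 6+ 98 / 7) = 42.76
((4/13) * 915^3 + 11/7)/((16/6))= 64349113929/728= 88391640.01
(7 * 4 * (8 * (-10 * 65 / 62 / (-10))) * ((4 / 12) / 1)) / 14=520 / 93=5.59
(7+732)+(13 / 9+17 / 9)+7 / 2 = 4475 / 6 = 745.83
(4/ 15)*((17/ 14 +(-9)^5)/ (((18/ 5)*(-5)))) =874.78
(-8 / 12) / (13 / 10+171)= -20 / 5169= -0.00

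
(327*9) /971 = 2943 /971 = 3.03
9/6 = 3/2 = 1.50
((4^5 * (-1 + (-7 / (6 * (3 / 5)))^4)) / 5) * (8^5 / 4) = 731722022912 / 32805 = 22305198.08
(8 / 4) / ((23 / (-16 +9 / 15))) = -154 / 115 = -1.34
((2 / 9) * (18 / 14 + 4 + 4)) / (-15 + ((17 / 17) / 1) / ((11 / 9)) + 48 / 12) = -715 / 3528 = -0.20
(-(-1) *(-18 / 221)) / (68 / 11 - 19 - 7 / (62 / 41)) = 12276 / 2629679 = 0.00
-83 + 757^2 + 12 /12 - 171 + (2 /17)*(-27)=572792.82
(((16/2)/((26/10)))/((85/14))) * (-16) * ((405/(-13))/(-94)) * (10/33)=-1209600/1485341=-0.81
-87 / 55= -1.58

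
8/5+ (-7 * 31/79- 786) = -310923/395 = -787.15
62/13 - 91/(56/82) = -6681/52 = -128.48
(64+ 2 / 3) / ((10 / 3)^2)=291 / 50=5.82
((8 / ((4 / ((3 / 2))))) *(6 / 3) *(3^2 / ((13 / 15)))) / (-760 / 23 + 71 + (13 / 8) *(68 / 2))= 14904 / 22295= 0.67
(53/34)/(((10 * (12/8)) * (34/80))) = 212/867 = 0.24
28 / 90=14 / 45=0.31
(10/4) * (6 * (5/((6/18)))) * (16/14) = 1800/7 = 257.14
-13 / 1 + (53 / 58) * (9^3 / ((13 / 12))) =226921 / 377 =601.91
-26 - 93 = -119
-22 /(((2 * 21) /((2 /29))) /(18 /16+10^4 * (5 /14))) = -2200693 /17052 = -129.06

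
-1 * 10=-10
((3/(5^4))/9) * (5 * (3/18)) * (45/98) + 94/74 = 230337/181300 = 1.27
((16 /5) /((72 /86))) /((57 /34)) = 5848 /2565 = 2.28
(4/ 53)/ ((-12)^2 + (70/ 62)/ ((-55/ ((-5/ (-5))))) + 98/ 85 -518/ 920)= 0.00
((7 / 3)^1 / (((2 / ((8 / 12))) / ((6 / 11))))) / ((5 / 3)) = 14 / 55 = 0.25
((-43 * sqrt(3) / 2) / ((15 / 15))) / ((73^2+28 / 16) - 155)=-0.01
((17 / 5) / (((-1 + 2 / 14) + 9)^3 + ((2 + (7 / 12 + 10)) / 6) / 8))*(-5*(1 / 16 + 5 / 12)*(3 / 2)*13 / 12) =-5230407 / 213445922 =-0.02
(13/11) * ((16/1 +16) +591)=8099/11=736.27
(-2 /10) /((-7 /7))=1 /5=0.20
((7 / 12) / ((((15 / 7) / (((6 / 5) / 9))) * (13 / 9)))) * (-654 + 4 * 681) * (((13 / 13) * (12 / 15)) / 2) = 6762 / 325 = 20.81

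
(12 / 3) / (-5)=-4 / 5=-0.80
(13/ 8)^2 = 169/ 64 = 2.64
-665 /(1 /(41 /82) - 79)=95 /11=8.64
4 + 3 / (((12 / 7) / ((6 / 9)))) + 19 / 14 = 137 / 21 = 6.52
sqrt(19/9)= 1.45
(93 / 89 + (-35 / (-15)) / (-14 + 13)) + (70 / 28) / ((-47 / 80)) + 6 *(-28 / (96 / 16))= -420940 / 12549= -33.54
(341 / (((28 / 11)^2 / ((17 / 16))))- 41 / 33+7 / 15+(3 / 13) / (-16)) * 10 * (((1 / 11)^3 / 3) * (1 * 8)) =1.10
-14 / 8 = -7 / 4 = -1.75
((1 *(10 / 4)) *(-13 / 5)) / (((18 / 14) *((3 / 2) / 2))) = -182 / 27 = -6.74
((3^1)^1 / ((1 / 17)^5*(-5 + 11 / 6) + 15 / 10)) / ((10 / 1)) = 12778713 / 63893470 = 0.20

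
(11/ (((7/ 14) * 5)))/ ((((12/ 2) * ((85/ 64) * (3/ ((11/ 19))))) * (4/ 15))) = 1936/ 4845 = 0.40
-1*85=-85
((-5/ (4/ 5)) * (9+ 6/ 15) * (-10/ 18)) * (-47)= -55225/ 36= -1534.03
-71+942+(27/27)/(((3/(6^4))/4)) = 2599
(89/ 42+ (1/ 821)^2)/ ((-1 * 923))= -59989691/ 26129873406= -0.00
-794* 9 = -7146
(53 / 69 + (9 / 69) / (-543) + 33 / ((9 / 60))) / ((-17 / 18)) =-16543020 / 70771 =-233.75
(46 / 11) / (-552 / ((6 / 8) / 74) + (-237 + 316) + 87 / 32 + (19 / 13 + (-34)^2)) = -832 / 10589425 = -0.00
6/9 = 2/3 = 0.67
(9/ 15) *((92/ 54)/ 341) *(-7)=-322/ 15345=-0.02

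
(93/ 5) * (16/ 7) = 1488/ 35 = 42.51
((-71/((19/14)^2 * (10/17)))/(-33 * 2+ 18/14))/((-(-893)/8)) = 6624016/730174845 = 0.01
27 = 27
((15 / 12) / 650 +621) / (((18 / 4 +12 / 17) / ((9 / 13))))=16468971 / 199420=82.58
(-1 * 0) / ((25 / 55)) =0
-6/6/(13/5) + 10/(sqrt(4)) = 4.62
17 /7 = 2.43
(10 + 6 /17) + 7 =295 /17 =17.35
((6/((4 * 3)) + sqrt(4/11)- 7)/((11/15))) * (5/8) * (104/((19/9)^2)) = -1026675/7942 + 157950 * sqrt(11)/43681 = -117.28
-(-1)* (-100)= -100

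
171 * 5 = 855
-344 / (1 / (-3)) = 1032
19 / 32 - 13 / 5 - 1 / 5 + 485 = 77247 / 160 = 482.79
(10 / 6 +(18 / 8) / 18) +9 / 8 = 2.92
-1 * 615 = -615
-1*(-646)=646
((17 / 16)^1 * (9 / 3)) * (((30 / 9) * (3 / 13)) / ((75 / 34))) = 289 / 260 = 1.11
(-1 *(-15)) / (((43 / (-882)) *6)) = -2205 / 43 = -51.28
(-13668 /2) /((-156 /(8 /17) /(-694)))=-185992 /13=-14307.08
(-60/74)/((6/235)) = -1175/37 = -31.76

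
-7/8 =-0.88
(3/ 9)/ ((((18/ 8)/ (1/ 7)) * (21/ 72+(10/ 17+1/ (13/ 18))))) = 7072/ 756693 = 0.01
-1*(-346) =346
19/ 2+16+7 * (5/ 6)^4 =37423/ 1296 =28.88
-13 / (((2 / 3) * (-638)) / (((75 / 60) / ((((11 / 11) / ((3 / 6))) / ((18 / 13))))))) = 135 / 5104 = 0.03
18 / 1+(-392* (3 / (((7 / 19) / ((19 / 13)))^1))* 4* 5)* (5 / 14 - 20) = 1832787.23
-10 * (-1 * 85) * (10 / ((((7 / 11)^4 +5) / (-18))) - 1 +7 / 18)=-3419019175 / 113409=-30147.69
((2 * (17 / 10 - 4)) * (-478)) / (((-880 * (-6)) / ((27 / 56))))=0.20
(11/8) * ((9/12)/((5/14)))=2.89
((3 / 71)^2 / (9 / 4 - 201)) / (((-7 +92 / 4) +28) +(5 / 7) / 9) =-756 / 3709697105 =-0.00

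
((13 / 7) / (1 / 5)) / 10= 0.93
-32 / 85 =-0.38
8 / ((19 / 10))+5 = 175 / 19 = 9.21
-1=-1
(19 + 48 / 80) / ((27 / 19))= 1862 / 135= 13.79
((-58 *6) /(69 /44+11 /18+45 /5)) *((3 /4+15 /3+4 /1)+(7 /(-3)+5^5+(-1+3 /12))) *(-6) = 2589412320 /4427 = 584913.56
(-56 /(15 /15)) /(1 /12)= -672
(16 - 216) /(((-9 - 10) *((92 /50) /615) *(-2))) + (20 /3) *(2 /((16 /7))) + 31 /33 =-16847387 /9614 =-1752.38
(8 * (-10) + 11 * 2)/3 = -58/3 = -19.33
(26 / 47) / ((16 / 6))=39 / 188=0.21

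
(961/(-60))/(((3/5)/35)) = -33635/36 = -934.31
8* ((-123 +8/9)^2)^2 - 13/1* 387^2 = 11657491797491/6561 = 1776785824.95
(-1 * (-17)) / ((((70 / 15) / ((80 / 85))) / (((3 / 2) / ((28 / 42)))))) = 54 / 7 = 7.71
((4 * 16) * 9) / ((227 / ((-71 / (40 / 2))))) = -10224 / 1135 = -9.01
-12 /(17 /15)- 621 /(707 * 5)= -646857 /60095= -10.76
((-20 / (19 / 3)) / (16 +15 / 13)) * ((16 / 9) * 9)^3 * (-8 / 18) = 4259840 / 12711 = 335.13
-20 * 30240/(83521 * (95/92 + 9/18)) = -18547200/3925487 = -4.72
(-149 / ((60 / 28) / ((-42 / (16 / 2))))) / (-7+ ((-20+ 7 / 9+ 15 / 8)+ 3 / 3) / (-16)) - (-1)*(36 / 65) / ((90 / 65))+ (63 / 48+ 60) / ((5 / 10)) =17069423 / 275480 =61.96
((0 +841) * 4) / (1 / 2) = 6728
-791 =-791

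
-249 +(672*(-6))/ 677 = -254.96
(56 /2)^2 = 784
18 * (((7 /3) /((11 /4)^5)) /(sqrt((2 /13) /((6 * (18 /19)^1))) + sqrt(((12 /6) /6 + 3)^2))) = 100638720 /1253137831-129024 * sqrt(1482) /1253137831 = 0.08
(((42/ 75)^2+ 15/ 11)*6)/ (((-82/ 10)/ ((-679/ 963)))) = 15659098/ 18096375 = 0.87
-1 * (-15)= 15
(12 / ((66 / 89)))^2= 31684 / 121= 261.85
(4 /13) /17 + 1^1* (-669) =-147845 /221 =-668.98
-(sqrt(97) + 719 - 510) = -209 - sqrt(97) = -218.85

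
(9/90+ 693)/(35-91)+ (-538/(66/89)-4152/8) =-23226803/18480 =-1256.86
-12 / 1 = -12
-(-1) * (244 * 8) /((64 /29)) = 1769 /2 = 884.50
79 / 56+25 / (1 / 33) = 826.41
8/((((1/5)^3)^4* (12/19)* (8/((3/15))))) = 927734375/12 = 77311197.92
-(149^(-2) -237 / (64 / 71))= 262.92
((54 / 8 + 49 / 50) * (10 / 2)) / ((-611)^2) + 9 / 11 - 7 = -507708057 / 82130620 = -6.18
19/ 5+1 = 24/ 5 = 4.80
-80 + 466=386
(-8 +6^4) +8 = 1296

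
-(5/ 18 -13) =229/ 18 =12.72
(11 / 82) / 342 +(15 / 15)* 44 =1233947 / 28044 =44.00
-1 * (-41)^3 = 68921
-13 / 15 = -0.87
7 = 7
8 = 8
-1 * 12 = -12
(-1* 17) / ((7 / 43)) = -731 / 7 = -104.43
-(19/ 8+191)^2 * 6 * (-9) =64616643/ 32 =2019270.09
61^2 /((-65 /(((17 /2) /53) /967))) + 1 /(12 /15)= 16530061 /13325260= 1.24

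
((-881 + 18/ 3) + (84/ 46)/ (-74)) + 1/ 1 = -743795/ 851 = -874.02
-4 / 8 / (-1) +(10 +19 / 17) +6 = 599 / 34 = 17.62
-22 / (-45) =22 / 45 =0.49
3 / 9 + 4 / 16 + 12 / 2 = 79 / 12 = 6.58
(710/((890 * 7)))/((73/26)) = 1846/45479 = 0.04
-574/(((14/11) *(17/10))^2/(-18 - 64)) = 20340100/2023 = 10054.42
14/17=0.82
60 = 60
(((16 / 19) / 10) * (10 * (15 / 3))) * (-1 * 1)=-80 / 19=-4.21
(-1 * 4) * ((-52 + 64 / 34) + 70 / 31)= 100888 / 527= 191.44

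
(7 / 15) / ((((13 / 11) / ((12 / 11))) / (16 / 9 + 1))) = 140 / 117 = 1.20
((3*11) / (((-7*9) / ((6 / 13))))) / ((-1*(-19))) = -22 / 1729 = -0.01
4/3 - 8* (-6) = 148/3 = 49.33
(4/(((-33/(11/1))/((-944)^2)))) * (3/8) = -445568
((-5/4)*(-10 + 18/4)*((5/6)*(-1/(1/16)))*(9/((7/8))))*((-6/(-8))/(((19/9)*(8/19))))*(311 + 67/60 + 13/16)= -15932565/64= -248946.33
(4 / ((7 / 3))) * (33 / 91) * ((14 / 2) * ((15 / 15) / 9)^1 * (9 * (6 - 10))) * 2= -3168 / 91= -34.81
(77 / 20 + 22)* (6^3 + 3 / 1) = 113223 / 20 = 5661.15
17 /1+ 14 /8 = 75 /4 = 18.75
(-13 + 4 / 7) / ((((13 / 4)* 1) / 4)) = -15.30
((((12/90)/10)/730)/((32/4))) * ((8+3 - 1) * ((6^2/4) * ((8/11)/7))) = 3/140525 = 0.00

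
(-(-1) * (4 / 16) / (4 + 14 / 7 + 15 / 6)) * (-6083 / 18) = -6083 / 612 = -9.94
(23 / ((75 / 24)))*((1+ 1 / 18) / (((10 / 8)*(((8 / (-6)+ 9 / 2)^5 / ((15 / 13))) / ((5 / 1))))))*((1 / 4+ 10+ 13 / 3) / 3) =927360 / 1694173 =0.55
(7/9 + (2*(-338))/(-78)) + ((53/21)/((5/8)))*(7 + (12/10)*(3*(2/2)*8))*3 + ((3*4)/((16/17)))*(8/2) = 778264/1575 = 494.14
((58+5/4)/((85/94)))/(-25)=-11139/4250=-2.62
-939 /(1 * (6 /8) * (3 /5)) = -6260 /3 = -2086.67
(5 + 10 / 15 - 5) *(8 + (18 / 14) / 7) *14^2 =3208 / 3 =1069.33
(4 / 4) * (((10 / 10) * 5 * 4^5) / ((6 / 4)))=10240 / 3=3413.33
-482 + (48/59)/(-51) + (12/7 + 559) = 552541/7021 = 78.70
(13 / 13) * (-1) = -1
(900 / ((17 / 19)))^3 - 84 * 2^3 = 5000207698464 / 4913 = 1017750396.59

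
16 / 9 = 1.78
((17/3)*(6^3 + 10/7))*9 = 77622/7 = 11088.86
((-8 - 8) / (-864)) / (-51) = -1 / 2754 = -0.00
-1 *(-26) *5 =130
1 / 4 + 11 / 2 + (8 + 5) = 75 / 4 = 18.75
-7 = -7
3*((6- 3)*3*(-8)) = -216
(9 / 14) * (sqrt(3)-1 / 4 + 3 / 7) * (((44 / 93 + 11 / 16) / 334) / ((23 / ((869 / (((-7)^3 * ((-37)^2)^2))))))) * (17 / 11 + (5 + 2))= -19237053 * sqrt(3) / 17145692699482592-96185265 / 480079395585512576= -0.00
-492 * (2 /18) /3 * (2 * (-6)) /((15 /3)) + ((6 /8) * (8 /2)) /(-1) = 611 /15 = 40.73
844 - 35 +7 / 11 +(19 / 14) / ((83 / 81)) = 10365701 / 12782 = 810.96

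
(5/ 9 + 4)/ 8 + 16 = 1193/ 72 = 16.57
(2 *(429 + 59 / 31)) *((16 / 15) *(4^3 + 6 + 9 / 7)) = 213300544 / 3255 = 65530.12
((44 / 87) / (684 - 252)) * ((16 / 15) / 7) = 44 / 246645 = 0.00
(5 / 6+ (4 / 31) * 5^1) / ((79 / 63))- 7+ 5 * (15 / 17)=-117337 / 83266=-1.41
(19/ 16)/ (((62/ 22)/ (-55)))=-23.18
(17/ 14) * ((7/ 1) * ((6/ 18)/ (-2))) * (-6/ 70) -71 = -9923/ 140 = -70.88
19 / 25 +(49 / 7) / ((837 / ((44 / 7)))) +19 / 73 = 1638794 / 1527525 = 1.07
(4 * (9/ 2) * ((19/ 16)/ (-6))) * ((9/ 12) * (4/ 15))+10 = 743/ 80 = 9.29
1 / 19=0.05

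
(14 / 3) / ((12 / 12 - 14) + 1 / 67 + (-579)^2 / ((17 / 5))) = 15946 / 336872835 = 0.00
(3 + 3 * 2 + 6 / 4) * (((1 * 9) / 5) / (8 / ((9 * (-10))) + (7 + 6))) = 243 / 166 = 1.46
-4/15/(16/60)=-1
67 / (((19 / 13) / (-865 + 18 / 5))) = -3751397 / 95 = -39488.39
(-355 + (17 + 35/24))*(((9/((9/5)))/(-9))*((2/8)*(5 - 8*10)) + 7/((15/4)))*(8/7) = -5952749/1260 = -4724.40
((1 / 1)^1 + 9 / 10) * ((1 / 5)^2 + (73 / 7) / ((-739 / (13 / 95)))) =46771 / 646625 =0.07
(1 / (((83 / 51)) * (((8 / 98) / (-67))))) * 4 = -167433 / 83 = -2017.27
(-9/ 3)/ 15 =-1/ 5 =-0.20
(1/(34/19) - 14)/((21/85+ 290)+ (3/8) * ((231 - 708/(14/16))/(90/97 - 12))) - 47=-24837575821/527971723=-47.04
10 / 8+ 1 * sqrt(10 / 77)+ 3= sqrt(770) / 77+ 17 / 4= 4.61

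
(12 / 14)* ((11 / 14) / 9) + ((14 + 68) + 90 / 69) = 83.38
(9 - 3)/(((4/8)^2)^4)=1536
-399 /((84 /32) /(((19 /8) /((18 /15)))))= -1805 /6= -300.83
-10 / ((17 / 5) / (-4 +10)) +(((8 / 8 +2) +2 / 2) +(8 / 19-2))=-4918 / 323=-15.23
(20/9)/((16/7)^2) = 245/576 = 0.43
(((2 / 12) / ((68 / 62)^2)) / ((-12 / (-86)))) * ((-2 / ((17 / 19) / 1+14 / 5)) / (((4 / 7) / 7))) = -192358565 / 29214432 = -6.58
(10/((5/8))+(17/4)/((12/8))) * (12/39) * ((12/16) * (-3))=-339/26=-13.04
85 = 85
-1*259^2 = -67081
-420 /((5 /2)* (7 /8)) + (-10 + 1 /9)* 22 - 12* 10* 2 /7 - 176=-39050 /63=-619.84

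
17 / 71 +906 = 906.24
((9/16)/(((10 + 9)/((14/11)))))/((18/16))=7/209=0.03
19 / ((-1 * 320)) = -19 / 320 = -0.06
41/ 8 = 5.12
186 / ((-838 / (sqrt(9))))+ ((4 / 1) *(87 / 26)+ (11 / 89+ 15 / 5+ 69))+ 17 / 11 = 460672675 / 5332613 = 86.39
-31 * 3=-93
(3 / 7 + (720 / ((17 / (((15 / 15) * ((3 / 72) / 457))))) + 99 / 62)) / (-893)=-6841971 / 3010969178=-0.00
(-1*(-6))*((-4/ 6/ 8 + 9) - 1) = 95/ 2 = 47.50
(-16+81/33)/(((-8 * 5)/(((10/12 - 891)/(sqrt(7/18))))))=-113687 * sqrt(14)/880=-483.38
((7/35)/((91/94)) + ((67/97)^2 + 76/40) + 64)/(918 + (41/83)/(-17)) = 804414208433/11090236532830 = 0.07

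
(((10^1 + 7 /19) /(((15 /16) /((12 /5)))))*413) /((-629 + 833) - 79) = 5207104 /59375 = 87.70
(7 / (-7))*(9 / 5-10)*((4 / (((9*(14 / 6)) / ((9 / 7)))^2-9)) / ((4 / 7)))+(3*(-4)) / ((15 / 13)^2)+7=-12463 / 6960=-1.79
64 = 64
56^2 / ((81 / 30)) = 31360 / 27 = 1161.48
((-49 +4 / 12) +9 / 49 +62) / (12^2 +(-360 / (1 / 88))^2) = 1987 / 147532513968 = 0.00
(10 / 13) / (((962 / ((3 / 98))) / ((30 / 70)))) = 45 / 4289558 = 0.00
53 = 53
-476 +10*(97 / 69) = -31874 / 69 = -461.94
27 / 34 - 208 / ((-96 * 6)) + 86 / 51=1739 / 612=2.84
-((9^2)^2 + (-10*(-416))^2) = -17312161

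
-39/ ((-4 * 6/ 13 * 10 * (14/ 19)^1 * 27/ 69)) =73853/ 10080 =7.33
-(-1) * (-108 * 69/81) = -92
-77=-77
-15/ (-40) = 0.38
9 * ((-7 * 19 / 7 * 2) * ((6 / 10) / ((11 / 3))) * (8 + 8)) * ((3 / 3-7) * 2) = 590976 / 55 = 10745.02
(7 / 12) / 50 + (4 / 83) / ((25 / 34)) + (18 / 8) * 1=23179 / 9960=2.33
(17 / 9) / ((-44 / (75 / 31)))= -0.10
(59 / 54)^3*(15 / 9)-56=-25427057 / 472392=-53.83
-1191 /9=-397 /3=-132.33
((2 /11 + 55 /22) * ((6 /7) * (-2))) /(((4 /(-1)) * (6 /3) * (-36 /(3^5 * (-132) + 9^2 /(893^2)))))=71864736597 /140351024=512.04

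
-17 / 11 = -1.55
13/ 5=2.60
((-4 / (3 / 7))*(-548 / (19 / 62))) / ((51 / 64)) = 60884992 / 2907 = 20944.27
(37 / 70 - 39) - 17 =-3883 / 70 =-55.47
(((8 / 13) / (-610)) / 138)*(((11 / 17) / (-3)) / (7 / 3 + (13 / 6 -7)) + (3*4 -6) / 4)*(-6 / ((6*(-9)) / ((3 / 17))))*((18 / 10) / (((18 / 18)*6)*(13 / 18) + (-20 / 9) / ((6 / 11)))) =-7281 / 4612187125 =-0.00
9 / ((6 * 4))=3 / 8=0.38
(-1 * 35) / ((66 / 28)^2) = -6860 / 1089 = -6.30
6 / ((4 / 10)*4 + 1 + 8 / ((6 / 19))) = 90 / 419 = 0.21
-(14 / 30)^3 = -0.10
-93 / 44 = -2.11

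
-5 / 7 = -0.71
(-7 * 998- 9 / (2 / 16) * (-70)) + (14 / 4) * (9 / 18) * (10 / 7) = -3887 / 2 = -1943.50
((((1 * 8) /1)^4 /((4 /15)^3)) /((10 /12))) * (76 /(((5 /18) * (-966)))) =-11819520 /161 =-73413.17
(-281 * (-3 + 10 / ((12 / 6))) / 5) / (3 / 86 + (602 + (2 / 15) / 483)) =-70033068 / 375110047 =-0.19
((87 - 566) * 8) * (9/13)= -34488/13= -2652.92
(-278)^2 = 77284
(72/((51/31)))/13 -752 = -165448/221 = -748.63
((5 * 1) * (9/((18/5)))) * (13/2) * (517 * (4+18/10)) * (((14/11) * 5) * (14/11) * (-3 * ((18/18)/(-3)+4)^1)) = -21705775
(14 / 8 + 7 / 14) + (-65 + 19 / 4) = -58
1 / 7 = 0.14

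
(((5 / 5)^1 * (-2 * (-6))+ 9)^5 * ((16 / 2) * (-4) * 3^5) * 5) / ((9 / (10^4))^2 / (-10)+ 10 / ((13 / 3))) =-688089336480000000000 / 9999999649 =-68808936063.19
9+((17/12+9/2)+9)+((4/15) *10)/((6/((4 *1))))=925/36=25.69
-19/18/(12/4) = -19/54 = -0.35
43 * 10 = 430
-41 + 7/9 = -362/9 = -40.22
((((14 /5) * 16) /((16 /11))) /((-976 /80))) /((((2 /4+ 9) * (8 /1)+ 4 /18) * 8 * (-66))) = 3 /47824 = 0.00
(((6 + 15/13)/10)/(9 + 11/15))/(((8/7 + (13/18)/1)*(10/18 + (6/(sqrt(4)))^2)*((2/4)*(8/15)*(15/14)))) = 1107351/76717160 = 0.01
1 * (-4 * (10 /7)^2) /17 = -400 /833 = -0.48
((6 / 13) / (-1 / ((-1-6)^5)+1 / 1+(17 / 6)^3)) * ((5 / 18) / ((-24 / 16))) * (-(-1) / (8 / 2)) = -1008420 / 1120643147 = -0.00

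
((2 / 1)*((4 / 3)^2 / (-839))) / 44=-8 / 83061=-0.00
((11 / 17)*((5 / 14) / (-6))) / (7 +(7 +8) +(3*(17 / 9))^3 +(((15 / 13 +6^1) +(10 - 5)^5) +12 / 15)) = -32175 / 2787593564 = -0.00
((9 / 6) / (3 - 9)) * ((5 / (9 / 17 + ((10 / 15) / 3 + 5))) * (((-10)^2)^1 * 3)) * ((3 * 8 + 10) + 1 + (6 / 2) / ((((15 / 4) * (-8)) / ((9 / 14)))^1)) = -11224845 / 4928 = -2277.77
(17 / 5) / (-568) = -17 / 2840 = -0.01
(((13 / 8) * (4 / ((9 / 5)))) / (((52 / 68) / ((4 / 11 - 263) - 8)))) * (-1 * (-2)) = -2556.01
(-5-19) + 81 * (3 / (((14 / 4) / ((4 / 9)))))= 48 / 7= 6.86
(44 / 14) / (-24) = -11 / 84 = -0.13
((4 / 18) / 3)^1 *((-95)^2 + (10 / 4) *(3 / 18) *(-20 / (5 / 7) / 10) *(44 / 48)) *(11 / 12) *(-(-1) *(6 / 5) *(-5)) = -3676.42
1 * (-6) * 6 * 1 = -36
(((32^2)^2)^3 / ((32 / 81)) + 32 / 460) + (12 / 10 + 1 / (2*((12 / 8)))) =1006824732694948086313 / 345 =2918332558536081409.60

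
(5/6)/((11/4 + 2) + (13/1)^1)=10/213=0.05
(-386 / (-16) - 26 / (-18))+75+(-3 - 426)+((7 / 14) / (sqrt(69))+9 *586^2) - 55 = sqrt(69) / 138+222493001 / 72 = 3090180.63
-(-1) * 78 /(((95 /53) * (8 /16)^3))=348.13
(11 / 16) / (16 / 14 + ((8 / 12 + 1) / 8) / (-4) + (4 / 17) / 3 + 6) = 0.10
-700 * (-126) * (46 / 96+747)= 131855325 / 2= 65927662.50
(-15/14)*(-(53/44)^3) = 2233155/1192576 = 1.87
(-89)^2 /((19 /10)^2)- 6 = 789934 /361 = 2188.18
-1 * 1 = -1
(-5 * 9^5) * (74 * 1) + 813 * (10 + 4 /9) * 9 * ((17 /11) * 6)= -232534386 /11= -21139489.64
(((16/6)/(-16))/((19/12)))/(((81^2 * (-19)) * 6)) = 1/7105563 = 0.00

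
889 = 889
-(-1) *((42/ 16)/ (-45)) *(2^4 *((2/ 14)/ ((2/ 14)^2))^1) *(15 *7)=-686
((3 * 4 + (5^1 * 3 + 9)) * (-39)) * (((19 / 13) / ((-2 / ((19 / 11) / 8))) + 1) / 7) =-52029 / 308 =-168.93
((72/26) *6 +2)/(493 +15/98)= 23716/628277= 0.04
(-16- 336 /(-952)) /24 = -133 /204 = -0.65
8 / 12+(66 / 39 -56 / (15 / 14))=-3244 / 65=-49.91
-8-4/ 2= -10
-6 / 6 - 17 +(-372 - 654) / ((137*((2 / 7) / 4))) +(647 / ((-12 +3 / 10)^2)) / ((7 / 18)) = -161461210 / 1458639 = -110.69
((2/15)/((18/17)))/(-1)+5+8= 1738/135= 12.87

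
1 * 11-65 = -54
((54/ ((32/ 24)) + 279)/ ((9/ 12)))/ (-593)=-426/ 593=-0.72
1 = 1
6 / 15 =2 / 5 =0.40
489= 489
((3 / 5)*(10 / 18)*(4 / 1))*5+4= 32 / 3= 10.67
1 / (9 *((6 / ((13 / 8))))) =0.03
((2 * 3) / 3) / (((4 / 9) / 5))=45 / 2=22.50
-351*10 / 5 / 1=-702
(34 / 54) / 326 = 17 / 8802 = 0.00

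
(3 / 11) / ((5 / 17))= 51 / 55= 0.93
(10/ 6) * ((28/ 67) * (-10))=-1400/ 201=-6.97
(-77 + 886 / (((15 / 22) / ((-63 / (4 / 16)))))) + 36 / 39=-21290209 / 65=-327541.68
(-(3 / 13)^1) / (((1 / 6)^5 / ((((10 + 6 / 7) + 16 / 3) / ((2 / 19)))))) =-276005.27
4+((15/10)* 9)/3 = 17/2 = 8.50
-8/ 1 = -8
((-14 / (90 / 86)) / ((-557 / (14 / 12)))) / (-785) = -0.00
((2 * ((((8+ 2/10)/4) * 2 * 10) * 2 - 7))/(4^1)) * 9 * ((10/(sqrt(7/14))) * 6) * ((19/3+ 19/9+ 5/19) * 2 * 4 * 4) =107208000 * sqrt(2)/19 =7979737.24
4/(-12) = -1/3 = -0.33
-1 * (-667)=667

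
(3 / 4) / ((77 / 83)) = 249 / 308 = 0.81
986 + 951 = 1937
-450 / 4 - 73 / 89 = -20171 / 178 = -113.32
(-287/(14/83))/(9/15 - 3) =17015/24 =708.96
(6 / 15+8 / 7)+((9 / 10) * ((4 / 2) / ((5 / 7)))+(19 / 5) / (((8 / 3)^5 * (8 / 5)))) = 187192359 / 45875200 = 4.08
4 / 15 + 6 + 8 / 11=1154 / 165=6.99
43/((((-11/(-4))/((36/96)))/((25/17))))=3225/374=8.62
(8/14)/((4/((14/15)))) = 2/15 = 0.13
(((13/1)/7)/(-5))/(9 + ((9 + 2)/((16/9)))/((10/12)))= -104/4599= -0.02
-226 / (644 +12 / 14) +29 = 64662 / 2257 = 28.65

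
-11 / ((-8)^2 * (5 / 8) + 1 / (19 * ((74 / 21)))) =-15466 / 56261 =-0.27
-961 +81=-880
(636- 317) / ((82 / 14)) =2233 / 41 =54.46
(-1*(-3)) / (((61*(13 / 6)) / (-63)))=-1134 / 793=-1.43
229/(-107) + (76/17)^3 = 45845355/525691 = 87.21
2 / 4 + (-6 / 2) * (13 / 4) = -37 / 4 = -9.25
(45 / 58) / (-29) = -45 / 1682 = -0.03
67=67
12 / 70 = 6 / 35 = 0.17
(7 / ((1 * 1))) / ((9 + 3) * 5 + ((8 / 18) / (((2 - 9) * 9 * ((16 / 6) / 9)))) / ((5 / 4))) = 735 / 6298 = 0.12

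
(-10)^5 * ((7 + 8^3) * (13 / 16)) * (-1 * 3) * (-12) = -1518075000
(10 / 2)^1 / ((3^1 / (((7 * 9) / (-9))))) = -35 / 3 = -11.67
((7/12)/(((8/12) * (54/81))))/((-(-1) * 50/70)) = 147/80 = 1.84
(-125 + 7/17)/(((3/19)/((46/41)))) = -617044/697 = -885.29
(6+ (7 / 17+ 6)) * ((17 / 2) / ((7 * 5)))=211 / 70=3.01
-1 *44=-44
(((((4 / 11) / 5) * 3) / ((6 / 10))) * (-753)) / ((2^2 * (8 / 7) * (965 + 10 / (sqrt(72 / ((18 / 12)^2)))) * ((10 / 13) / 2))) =-13224939 / 81947525 + 68523 * sqrt(2) / 327790100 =-0.16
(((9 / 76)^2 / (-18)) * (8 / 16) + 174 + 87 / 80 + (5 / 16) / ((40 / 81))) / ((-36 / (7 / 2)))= -94729439 / 5544960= -17.08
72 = 72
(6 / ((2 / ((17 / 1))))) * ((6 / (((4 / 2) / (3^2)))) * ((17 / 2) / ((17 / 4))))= 2754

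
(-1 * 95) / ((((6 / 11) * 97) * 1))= -1045 / 582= -1.80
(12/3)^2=16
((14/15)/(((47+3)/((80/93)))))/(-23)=-112/160425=-0.00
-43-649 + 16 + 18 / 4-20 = -691.50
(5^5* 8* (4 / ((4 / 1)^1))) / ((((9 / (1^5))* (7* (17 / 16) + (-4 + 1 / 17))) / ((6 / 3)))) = 13600000 / 8559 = 1588.97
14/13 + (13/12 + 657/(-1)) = -654.84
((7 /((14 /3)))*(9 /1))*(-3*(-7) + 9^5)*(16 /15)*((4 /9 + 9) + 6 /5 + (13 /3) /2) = 54486168 /5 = 10897233.60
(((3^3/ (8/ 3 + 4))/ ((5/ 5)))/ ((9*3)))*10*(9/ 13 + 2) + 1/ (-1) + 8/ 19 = 1709/ 494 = 3.46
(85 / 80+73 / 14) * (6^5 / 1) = 341658 / 7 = 48808.29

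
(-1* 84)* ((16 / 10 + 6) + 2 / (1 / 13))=-14112 / 5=-2822.40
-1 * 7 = -7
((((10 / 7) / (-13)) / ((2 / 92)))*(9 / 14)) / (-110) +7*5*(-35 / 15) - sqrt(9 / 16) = -6927439 / 84084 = -82.39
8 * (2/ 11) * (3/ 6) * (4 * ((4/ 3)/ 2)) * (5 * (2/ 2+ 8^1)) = 960/ 11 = 87.27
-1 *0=0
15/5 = 3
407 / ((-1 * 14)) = -407 / 14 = -29.07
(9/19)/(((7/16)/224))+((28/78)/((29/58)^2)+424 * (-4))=-1075960/741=-1452.04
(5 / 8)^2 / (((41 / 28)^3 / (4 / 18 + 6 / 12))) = 111475 / 1240578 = 0.09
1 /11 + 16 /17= 193 /187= 1.03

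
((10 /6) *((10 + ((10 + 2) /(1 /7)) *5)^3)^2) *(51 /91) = 537315859165000000 /91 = 5904569880934065.93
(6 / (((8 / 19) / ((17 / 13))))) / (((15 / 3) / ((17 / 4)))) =16473 / 1040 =15.84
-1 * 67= -67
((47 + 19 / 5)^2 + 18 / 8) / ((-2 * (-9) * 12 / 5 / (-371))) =-95825219 / 4320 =-22181.76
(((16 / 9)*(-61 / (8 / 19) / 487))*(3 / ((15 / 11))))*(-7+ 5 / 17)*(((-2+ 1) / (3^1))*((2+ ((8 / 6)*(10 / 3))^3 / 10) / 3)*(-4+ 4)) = 0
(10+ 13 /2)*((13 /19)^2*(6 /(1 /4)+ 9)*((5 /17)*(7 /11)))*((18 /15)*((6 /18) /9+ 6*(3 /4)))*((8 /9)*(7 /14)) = 6376370 /55233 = 115.44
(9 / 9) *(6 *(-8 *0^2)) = 0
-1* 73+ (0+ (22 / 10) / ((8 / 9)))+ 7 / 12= -8393 / 120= -69.94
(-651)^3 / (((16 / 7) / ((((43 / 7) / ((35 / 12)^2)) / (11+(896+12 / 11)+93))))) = -23969034243 / 275300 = -87065.14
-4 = -4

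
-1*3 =-3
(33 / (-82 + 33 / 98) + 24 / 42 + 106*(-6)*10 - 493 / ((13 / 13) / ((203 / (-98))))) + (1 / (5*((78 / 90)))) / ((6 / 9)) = -3887719532 / 728273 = -5338.27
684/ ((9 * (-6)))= -38/ 3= -12.67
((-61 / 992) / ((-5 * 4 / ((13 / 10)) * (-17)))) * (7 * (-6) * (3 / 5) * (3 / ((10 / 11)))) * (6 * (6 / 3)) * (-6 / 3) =-4945941 / 10540000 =-0.47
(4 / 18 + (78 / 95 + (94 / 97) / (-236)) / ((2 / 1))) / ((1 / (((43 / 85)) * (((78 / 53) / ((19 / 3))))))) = 6900512333 / 93073435150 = 0.07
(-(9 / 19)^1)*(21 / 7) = -27 / 19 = -1.42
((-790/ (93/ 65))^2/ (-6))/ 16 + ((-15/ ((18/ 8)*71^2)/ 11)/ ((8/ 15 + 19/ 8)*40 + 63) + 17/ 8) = -4913170908887777/ 1548134916372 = -3173.61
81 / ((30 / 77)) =2079 / 10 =207.90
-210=-210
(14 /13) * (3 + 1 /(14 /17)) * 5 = 295 /13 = 22.69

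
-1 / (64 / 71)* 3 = -213 / 64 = -3.33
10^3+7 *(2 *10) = 1140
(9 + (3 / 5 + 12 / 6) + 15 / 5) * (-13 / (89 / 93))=-88257 / 445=-198.33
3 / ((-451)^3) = -3 / 91733851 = -0.00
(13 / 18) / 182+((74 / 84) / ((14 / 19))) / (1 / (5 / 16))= 10657 / 28224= 0.38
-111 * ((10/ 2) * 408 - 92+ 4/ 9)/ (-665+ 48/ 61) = 325.61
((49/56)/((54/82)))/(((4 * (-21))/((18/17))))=-0.02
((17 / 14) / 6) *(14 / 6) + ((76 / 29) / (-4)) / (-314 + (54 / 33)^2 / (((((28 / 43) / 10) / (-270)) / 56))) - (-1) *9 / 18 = 38199969337 / 39291354468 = 0.97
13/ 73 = 0.18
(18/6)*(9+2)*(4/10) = 66/5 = 13.20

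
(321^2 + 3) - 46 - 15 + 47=103030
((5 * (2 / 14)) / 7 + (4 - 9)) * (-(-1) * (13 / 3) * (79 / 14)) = -41080 / 343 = -119.77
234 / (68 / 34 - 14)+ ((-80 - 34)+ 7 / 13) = -3457 / 26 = -132.96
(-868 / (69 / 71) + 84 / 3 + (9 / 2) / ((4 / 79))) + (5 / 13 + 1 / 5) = -27832109 / 35880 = -775.70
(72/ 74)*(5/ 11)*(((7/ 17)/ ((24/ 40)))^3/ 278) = 428750/ 833829447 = 0.00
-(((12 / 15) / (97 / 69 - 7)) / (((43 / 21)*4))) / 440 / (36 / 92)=3703 / 36515600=0.00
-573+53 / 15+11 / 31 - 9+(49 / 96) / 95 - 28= -171358417 / 282720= -606.11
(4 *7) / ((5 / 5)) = 28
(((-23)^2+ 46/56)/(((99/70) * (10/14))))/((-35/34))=-16813/33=-509.48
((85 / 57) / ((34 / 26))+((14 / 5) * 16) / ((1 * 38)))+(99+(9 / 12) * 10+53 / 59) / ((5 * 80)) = 6962201 / 2690400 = 2.59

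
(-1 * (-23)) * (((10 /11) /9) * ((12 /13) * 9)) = 19.30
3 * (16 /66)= 8 /11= 0.73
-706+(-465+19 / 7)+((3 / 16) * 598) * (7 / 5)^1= -283167 / 280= -1011.31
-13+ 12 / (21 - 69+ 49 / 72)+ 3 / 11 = -486484 / 37477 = -12.98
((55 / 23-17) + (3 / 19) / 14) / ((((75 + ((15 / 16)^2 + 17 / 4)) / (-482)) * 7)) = 5509884672 / 439244869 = 12.54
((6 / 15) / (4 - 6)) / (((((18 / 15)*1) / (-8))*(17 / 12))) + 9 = 169 / 17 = 9.94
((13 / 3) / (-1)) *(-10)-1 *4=118 / 3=39.33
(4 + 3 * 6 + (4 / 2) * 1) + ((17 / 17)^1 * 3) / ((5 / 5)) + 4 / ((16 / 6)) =57 / 2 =28.50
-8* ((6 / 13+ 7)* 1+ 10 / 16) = -841 / 13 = -64.69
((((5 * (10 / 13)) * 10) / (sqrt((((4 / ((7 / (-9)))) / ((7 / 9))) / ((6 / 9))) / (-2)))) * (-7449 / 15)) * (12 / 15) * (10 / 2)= -534800 * sqrt(3) / 27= -34307.44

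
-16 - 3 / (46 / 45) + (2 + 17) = 3 / 46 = 0.07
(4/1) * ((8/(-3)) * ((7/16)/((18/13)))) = -91/27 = -3.37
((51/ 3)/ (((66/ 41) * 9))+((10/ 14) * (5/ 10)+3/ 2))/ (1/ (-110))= -63005/ 189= -333.36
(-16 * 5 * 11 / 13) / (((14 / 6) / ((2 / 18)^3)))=-880 / 22113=-0.04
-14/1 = -14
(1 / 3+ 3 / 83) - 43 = -10615 / 249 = -42.63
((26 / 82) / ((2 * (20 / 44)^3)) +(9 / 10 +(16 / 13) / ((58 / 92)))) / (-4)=-2193132 / 1932125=-1.14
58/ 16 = 29/ 8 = 3.62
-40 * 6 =-240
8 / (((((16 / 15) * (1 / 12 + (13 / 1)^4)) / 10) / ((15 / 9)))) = 1500 / 342733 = 0.00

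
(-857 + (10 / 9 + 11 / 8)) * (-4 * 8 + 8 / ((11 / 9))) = 2153375 / 99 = 21751.26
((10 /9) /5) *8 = 16 /9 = 1.78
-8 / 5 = -1.60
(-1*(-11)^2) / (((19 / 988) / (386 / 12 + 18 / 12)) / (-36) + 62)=-7625904 / 3907487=-1.95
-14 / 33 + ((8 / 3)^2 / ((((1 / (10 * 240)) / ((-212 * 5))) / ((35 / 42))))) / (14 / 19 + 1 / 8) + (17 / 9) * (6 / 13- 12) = -2949144226076 / 168597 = -17492269.89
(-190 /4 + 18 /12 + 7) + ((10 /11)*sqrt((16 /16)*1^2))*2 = -409 /11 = -37.18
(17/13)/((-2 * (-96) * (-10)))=-17/24960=-0.00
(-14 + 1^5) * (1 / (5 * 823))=-13 / 4115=-0.00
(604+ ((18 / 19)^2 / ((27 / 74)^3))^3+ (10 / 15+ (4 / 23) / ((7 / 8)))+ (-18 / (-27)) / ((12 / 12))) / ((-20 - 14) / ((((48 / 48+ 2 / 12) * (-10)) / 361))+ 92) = 6.04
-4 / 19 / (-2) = 2 / 19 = 0.11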